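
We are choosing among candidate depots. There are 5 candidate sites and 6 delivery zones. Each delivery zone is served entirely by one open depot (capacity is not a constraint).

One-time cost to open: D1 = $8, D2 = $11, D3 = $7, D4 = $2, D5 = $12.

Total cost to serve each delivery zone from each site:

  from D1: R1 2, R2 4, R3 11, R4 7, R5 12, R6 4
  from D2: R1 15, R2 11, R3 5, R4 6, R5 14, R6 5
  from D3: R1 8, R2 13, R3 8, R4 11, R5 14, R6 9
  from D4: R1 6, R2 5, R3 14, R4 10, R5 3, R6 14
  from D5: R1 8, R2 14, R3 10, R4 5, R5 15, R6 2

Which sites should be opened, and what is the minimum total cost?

For any fixed open set, each delivery zone goes to its cheapest open site; total = fixed + service.
{D1, D4}: R1→D1 2, R2→D1 4, R3→D1 11, R4→D1 7, R5→D4 3, R6→D1 4. Service 31; fixed 10; total 41.
{D2, D4}: service 30 + fixed 13 = 43
{D1, D2, D4}: service 24 + fixed 21 = 45
{D1, D2, D3, D4, D5}: service 21 + fixed 40 = 61
No other subset beats 41.

Open D1 and D4; minimum total cost 41.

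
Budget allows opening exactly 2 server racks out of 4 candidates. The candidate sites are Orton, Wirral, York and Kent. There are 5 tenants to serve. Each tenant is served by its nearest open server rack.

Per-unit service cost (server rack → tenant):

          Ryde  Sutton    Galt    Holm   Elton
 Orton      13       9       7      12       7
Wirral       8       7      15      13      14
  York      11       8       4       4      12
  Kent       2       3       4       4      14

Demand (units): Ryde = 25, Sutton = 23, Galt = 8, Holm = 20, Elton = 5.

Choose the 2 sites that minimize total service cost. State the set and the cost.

Choose Orton and Kent; total service cost 266.

With exactly 2 open, each tenant uses its cheapest among the chosen.
{Orton, Kent}: Ryde→Kent 2·25=50, Sutton→Kent 3·23=69, Galt→Kent 4·8=32, Holm→Kent 4·20=80, Elton→Orton 7·5=35. Service cost 266.
{York, Kent}: service cost 291
{Wirral, Kent}: service cost 301
Among all 6 size-2 choices, {Orton, Kent} is lowest.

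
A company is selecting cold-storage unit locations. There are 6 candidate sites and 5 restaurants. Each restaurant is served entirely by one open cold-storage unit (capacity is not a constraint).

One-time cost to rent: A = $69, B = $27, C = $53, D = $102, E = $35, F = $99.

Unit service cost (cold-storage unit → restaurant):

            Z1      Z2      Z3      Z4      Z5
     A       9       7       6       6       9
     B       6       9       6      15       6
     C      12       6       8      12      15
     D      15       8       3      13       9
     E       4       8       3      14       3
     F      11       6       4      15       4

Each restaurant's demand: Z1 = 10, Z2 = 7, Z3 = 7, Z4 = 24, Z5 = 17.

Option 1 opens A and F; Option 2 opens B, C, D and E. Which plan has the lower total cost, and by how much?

Option 1: {A, F}: Z1→A 9·10=90, Z2→F 6·7=42, Z3→F 4·7=28, Z4→A 6·24=144, Z5→F 4·17=68. Service 372; fixed 168; total 540.
Option 2: {B, C, D, E}: Z1→E 4·10=40, Z2→C 6·7=42, Z3→D 3·7=21, Z4→C 12·24=288, Z5→E 3·17=51. Service 442; fixed 217; total 659.
Difference: |540 − 659| = 119.

Option 1 is cheaper by 119.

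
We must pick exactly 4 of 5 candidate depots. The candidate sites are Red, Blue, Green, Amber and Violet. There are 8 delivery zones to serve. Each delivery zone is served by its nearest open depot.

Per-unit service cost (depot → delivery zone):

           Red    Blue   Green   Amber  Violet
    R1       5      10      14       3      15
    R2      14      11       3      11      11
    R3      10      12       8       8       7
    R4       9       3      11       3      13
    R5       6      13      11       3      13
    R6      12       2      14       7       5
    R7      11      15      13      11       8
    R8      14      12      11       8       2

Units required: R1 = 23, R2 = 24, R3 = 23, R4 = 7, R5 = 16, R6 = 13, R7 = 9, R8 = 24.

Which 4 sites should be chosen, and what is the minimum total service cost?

With exactly 4 open, each delivery zone uses its cheapest among the chosen.
{Blue, Green, Amber, Violet}: R1→Amber 3·23=69, R2→Green 3·24=72, R3→Violet 7·23=161, R4→Blue 3·7=21, R5→Amber 3·16=48, R6→Blue 2·13=26, R7→Violet 8·9=72, R8→Violet 2·24=48. Service cost 517.
{Red, Green, Amber, Violet}: service cost 556
{Red, Blue, Green, Violet}: service cost 611
Among all 5 size-4 choices, {Blue, Green, Amber, Violet} is lowest.

Choose Blue, Green, Amber and Violet; total service cost 517.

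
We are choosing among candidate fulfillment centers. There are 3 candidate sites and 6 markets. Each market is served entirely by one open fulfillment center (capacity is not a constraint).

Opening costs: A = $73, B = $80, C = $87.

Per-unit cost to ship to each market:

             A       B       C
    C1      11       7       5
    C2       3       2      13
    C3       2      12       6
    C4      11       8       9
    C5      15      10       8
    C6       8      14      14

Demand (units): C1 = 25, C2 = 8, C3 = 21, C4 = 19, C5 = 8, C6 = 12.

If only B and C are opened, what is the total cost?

Each market is assigned to its cheapest site among the open ones.
{B, C}: C1→C 5·25=125, C2→B 2·8=16, C3→C 6·21=126, C4→B 8·19=152, C5→C 8·8=64, C6→B 14·12=168. Service 651; fixed 167; total 818.

Total cost: 818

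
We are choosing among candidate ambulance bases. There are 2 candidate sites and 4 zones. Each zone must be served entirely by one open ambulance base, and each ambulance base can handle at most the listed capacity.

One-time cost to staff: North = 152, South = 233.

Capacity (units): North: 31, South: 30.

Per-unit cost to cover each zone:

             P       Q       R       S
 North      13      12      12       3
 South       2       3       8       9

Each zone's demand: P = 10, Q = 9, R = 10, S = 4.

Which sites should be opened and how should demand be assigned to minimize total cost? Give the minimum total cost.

Minimum total cost: 524

Open {North, South}: P→South 2·10=20, Q→South 3·9=27, R→South 8·10=80, S→North 3·4=12.
Loads: North carries 4/31, South carries 29/30. Service 139; fixed 385; total 524.
Next best feasible plan costs 564.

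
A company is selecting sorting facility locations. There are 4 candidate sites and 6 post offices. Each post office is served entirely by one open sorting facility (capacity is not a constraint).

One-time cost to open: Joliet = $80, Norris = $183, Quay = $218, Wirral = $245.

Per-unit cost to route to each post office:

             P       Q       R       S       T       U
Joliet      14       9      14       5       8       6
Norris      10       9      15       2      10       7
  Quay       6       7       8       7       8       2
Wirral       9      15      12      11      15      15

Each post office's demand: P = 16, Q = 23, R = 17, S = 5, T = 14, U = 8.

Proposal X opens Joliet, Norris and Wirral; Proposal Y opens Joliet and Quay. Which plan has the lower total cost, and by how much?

Proposal X: {Joliet, Norris, Wirral}: P→Wirral 9·16=144, Q→Joliet 9·23=207, R→Wirral 12·17=204, S→Norris 2·5=10, T→Joliet 8·14=112, U→Joliet 6·8=48. Service 725; fixed 508; total 1233.
Proposal Y: {Joliet, Quay}: P→Quay 6·16=96, Q→Quay 7·23=161, R→Quay 8·17=136, S→Joliet 5·5=25, T→Joliet 8·14=112, U→Quay 2·8=16. Service 546; fixed 298; total 844.
Difference: |1233 − 844| = 389.

Proposal Y is cheaper by 389.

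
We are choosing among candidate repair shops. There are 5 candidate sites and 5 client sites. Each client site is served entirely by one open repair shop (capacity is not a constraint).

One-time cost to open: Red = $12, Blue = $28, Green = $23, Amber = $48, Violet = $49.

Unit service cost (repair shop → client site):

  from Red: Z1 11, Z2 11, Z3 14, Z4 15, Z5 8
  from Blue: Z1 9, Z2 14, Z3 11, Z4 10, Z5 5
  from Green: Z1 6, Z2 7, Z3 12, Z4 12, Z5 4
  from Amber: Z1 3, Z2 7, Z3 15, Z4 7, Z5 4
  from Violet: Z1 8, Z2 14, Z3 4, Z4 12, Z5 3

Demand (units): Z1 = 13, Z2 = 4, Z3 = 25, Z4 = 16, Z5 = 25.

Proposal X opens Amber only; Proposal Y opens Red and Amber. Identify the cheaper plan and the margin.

Proposal X: {Amber}: Z1→Amber 3·13=39, Z2→Amber 7·4=28, Z3→Amber 15·25=375, Z4→Amber 7·16=112, Z5→Amber 4·25=100. Service 654; fixed 48; total 702.
Proposal Y: {Red, Amber}: Z1→Amber 3·13=39, Z2→Amber 7·4=28, Z3→Red 14·25=350, Z4→Amber 7·16=112, Z5→Amber 4·25=100. Service 629; fixed 60; total 689.
Difference: |702 − 689| = 13.

Proposal Y is cheaper by 13.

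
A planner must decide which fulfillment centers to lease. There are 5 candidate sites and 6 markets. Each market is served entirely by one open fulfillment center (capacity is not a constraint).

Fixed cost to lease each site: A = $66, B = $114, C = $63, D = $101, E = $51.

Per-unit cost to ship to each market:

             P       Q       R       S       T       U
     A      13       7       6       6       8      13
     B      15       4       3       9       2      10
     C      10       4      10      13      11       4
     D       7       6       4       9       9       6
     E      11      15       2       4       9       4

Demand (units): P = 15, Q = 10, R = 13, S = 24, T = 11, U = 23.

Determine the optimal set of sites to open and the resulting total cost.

For any fixed open set, each market goes to its cheapest open site; total = fixed + service.
{B, E}: P→E 11·15=165, Q→B 4·10=40, R→E 2·13=26, S→E 4·24=96, T→B 2·11=22, U→E 4·23=92. Service 441; fixed 165; total 606.
{C, E}: service 503 + fixed 114 = 617
{D, E}: P→D 7·15=105, Q→D 6·10=60, R→E 2·13=26, S→E 4·24=96, T→D 9·11=99, U→E 4·23=92. Service 478; fixed 152; total 630.
{A, B, C, D, E}: service 381 + fixed 395 = 776
No other subset beats 606.

Open B and E; minimum total cost 606.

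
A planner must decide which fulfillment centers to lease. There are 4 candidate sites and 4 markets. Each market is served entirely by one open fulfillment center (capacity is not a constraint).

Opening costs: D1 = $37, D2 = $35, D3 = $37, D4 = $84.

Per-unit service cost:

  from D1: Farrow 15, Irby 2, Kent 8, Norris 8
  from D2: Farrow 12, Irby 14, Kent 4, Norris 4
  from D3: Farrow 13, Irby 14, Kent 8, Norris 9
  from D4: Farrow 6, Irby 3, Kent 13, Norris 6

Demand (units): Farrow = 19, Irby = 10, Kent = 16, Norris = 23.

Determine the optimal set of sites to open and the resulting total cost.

Open D2 and D4; minimum total cost 419.

For any fixed open set, each market goes to its cheapest open site; total = fixed + service.
{D2, D4}: Farrow→D4 6·19=114, Irby→D4 3·10=30, Kent→D2 4·16=64, Norris→D2 4·23=92. Service 300; fixed 119; total 419.
{D1, D2, D4}: Farrow→D4 6·19=114, Irby→D1 2·10=20, Kent→D2 4·16=64, Norris→D2 4·23=92. Service 290; fixed 156; total 446.
{D2, D3, D4}: Farrow→D4 6·19=114, Irby→D4 3·10=30, Kent→D2 4·16=64, Norris→D2 4·23=92. Service 300; fixed 156; total 456.
{D1, D2, D3, D4}: service 290 + fixed 193 = 483
(All 15 nonempty subsets were checked; D2 and D4 is lowest.)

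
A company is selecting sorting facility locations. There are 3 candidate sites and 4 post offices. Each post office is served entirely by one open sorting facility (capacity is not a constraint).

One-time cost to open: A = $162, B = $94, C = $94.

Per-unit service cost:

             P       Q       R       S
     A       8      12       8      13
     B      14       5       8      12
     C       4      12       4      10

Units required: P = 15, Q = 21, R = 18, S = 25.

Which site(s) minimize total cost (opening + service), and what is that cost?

Open B and C; minimum total cost 675.

For any fixed open set, each post office goes to its cheapest open site; total = fixed + service.
{B, C}: P→C 4·15=60, Q→B 5·21=105, R→C 4·18=72, S→C 10·25=250. Service 487; fixed 188; total 675.
{C}: service 634 + fixed 94 = 728
{A, B, C}: service 487 + fixed 350 = 837
{B}: P→B 14·15=210, Q→B 5·21=105, R→B 8·18=144, S→B 12·25=300. Service 759; fixed 94; total 853.
No other subset beats 675.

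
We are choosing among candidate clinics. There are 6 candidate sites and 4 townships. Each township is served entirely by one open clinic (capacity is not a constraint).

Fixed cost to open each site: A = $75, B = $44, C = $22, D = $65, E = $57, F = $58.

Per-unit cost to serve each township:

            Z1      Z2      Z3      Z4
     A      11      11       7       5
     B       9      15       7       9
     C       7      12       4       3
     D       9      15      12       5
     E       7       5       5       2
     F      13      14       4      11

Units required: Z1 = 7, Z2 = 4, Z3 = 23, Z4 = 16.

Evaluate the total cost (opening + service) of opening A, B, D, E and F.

Each township is assigned to its cheapest site among the open ones.
{A, B, D, E, F}: Z1→E 7·7=49, Z2→E 5·4=20, Z3→F 4·23=92, Z4→E 2·16=32. Service 193; fixed 299; total 492.

Total cost: 492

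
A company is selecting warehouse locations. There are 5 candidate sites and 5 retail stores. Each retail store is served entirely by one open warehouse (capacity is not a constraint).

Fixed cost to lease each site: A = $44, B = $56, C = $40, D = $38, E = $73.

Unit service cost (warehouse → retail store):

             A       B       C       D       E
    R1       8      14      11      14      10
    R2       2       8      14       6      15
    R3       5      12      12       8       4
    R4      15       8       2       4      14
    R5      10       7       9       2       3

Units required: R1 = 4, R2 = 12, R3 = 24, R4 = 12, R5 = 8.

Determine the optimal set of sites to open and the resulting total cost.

For any fixed open set, each retail store goes to its cheapest open site; total = fixed + service.
{A, D}: R1→A 8·4=32, R2→A 2·12=24, R3→A 5·24=120, R4→D 4·12=48, R5→D 2·8=16. Service 240; fixed 82; total 322.
{A, C, D}: service 216 + fixed 122 = 338
{A, C}: service 272 + fixed 84 = 356
{A, B, C, D, E}: service 192 + fixed 251 = 443
No other subset beats 322.

Open A and D; minimum total cost 322.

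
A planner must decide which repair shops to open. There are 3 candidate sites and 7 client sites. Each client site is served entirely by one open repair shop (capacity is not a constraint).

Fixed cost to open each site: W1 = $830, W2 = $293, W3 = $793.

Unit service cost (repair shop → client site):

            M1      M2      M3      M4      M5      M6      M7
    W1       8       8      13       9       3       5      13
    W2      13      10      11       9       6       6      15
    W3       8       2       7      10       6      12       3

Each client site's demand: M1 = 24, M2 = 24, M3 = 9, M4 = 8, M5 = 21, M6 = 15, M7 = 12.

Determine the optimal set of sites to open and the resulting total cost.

Open W2 only; minimum total cost 1412.

For any fixed open set, each client site goes to its cheapest open site; total = fixed + service.
{W2}: M1→W2 13·24=312, M2→W2 10·24=240, M3→W2 11·9=99, M4→W2 9·8=72, M5→W2 6·21=126, M6→W2 6·15=90, M7→W2 15·12=180. Service 1119; fixed 293; total 1412.
{W3}: service 725 + fixed 793 = 1518
{W1}: service 867 + fixed 830 = 1697
{W1, W2, W3}: service 549 + fixed 1916 = 2465
No other subset beats 1412.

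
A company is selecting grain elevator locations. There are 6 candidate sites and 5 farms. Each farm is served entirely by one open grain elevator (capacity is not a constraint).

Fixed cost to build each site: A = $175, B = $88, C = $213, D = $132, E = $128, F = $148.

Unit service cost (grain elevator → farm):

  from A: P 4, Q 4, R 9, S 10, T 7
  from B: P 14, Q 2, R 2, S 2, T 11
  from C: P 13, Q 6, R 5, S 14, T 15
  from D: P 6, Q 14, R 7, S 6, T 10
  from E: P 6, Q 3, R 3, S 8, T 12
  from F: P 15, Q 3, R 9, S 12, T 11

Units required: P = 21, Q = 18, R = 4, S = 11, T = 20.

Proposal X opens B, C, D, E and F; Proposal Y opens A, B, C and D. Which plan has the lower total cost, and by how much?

Proposal X: {B, C, D, E, F}: P→D 6·21=126, Q→B 2·18=36, R→B 2·4=8, S→B 2·11=22, T→D 10·20=200. Service 392; fixed 709; total 1101.
Proposal Y: {A, B, C, D}: P→A 4·21=84, Q→B 2·18=36, R→B 2·4=8, S→B 2·11=22, T→A 7·20=140. Service 290; fixed 608; total 898.
Difference: |1101 − 898| = 203.

Proposal Y is cheaper by 203.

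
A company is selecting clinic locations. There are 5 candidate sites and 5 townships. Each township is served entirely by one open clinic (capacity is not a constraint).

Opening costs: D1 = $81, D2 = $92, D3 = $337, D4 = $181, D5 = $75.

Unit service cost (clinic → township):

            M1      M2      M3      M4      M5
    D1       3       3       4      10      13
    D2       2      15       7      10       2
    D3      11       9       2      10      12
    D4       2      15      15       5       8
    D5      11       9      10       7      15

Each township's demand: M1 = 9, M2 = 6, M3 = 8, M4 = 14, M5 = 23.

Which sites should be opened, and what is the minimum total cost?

Open D1 and D2; minimum total cost 427.

For any fixed open set, each township goes to its cheapest open site; total = fixed + service.
{D1, D2}: M1→D2 2·9=18, M2→D1 3·6=18, M3→D1 4·8=32, M4→D1 10·14=140, M5→D2 2·23=46. Service 254; fixed 173; total 427.
{D2, D5}: M1→D2 2·9=18, M2→D5 9·6=54, M3→D2 7·8=56, M4→D5 7·14=98, M5→D2 2·23=46. Service 272; fixed 167; total 439.
{D2}: M1→D2 2·9=18, M2→D2 15·6=90, M3→D2 7·8=56, M4→D2 10·14=140, M5→D2 2·23=46. Service 350; fixed 92; total 442.
{D1, D2, D3, D4, D5}: M1→D2 2·9=18, M2→D1 3·6=18, M3→D3 2·8=16, M4→D4 5·14=70, M5→D2 2·23=46. Service 168; fixed 766; total 934.
No other subset beats 427.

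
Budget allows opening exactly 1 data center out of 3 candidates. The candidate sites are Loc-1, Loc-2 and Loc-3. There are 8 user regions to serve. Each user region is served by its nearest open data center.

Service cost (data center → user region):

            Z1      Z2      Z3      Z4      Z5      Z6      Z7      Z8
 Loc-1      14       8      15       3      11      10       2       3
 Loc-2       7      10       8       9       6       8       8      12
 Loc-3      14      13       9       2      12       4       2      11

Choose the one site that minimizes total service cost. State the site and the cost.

With exactly 1 open, each user region uses its cheapest among the chosen.
{Loc-1}: Z1→Loc-1 14, Z2→Loc-1 8, Z3→Loc-1 15, Z4→Loc-1 3, Z5→Loc-1 11, Z6→Loc-1 10, Z7→Loc-1 2, Z8→Loc-1 3. Service cost 66.
{Loc-3}: service cost 67
{Loc-2}: service cost 68
Among all 3 size-1 choices, {Loc-1} is lowest.

Choose Loc-1 only; total service cost 66.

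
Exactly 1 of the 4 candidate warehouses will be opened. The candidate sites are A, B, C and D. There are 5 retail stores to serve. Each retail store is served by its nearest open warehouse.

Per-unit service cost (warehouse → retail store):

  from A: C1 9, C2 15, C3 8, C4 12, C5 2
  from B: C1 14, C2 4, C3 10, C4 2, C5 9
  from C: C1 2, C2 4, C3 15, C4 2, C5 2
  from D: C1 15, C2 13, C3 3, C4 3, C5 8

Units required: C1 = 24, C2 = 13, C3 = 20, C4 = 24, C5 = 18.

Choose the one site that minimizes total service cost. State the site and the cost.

With exactly 1 open, each retail store uses its cheapest among the chosen.
{C}: C1→C 2·24=48, C2→C 4·13=52, C3→C 15·20=300, C4→C 2·24=48, C5→C 2·18=36. Service cost 484.
{B}: service cost 798
{D}: service cost 805
Among all 4 size-1 choices, {C} is lowest.

Choose C only; total service cost 484.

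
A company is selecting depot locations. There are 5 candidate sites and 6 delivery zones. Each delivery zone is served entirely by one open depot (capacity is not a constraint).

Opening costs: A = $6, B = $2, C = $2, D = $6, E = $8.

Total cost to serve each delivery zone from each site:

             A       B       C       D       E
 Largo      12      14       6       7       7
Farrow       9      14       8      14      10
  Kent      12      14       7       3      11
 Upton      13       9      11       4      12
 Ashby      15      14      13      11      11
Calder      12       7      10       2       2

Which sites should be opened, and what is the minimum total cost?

Open C and D; minimum total cost 42.

For any fixed open set, each delivery zone goes to its cheapest open site; total = fixed + service.
{C, D}: Largo→C 6, Farrow→C 8, Kent→D 3, Upton→D 4, Ashby→D 11, Calder→D 2. Service 34; fixed 8; total 42.
{B, C, D}: service 34 + fixed 10 = 44
{D}: service 41 + fixed 6 = 47
{A, B, C, D, E}: Largo→C 6, Farrow→C 8, Kent→D 3, Upton→D 4, Ashby→D 11, Calder→D 2. Service 34; fixed 24; total 58.
No other subset beats 42.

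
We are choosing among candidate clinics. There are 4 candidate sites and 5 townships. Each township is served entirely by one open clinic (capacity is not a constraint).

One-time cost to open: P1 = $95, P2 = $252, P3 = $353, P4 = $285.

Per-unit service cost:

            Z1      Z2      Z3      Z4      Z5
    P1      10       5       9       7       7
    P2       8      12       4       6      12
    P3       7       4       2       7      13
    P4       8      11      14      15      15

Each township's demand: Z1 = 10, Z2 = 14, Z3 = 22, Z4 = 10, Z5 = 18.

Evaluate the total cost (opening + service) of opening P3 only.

Total cost: 827

Each township is assigned to its cheapest site among the open ones.
{P3}: Z1→P3 7·10=70, Z2→P3 4·14=56, Z3→P3 2·22=44, Z4→P3 7·10=70, Z5→P3 13·18=234. Service 474; fixed 353; total 827.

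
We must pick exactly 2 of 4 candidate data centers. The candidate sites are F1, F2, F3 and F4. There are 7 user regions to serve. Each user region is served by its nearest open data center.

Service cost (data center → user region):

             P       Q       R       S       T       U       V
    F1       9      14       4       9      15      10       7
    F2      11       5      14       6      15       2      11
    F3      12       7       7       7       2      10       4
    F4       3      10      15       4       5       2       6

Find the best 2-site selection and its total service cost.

Choose F3 and F4; total service cost 29.

With exactly 2 open, each user region uses its cheapest among the chosen.
{F3, F4}: P→F4 3, Q→F3 7, R→F3 7, S→F4 4, T→F3 2, U→F4 2, V→F3 4. Service cost 29.
{F1, F4}: service cost 34
{F2, F3}: service cost 37
Among all 6 size-2 choices, {F3, F4} is lowest.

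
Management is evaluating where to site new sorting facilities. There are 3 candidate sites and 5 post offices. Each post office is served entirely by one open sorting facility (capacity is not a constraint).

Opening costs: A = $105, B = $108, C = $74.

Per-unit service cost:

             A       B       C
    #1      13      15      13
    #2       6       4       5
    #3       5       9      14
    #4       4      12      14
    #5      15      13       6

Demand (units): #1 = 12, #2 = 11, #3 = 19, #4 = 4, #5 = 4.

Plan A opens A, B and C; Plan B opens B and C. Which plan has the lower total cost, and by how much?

Plan A is cheaper by 3.

Plan A: {A, B, C}: #1→A 13·12=156, #2→B 4·11=44, #3→A 5·19=95, #4→A 4·4=16, #5→C 6·4=24. Service 335; fixed 287; total 622.
Plan B: {B, C}: #1→C 13·12=156, #2→B 4·11=44, #3→B 9·19=171, #4→B 12·4=48, #5→C 6·4=24. Service 443; fixed 182; total 625.
Difference: |622 − 625| = 3.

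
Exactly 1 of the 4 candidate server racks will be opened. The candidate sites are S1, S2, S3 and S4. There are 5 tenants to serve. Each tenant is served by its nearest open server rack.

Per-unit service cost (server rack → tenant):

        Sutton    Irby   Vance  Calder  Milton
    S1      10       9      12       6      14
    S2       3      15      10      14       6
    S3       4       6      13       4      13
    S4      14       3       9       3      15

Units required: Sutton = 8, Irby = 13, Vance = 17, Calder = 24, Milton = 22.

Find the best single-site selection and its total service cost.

Choose S4 only; total service cost 706.

With exactly 1 open, each tenant uses its cheapest among the chosen.
{S4}: Sutton→S4 14·8=112, Irby→S4 3·13=39, Vance→S4 9·17=153, Calder→S4 3·24=72, Milton→S4 15·22=330. Service cost 706.
{S3}: service cost 713
{S1}: service cost 853
Among all 4 size-1 choices, {S4} is lowest.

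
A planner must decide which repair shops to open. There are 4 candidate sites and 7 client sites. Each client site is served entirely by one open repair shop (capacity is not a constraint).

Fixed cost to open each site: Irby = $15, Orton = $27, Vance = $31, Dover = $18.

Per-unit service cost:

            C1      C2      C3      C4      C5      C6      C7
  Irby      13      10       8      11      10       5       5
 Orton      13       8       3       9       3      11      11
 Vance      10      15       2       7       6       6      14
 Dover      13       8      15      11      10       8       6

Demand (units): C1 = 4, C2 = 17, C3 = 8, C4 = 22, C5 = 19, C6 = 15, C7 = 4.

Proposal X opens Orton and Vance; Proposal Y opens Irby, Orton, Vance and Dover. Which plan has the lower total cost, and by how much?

Proposal X: {Orton, Vance}: C1→Vance 10·4=40, C2→Orton 8·17=136, C3→Vance 2·8=16, C4→Vance 7·22=154, C5→Orton 3·19=57, C6→Vance 6·15=90, C7→Orton 11·4=44. Service 537; fixed 58; total 595.
Proposal Y: {Irby, Orton, Vance, Dover}: C1→Vance 10·4=40, C2→Orton 8·17=136, C3→Vance 2·8=16, C4→Vance 7·22=154, C5→Orton 3·19=57, C6→Irby 5·15=75, C7→Irby 5·4=20. Service 498; fixed 91; total 589.
Difference: |595 − 589| = 6.

Proposal Y is cheaper by 6.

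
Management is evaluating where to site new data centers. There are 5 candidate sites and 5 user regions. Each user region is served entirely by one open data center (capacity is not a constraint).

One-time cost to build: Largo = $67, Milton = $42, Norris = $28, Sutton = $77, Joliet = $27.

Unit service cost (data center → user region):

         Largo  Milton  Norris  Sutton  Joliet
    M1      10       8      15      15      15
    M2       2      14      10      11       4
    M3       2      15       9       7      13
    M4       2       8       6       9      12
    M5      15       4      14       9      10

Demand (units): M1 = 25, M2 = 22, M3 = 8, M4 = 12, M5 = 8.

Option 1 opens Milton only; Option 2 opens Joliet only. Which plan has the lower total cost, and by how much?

Option 1: {Milton}: M1→Milton 8·25=200, M2→Milton 14·22=308, M3→Milton 15·8=120, M4→Milton 8·12=96, M5→Milton 4·8=32. Service 756; fixed 42; total 798.
Option 2: {Joliet}: M1→Joliet 15·25=375, M2→Joliet 4·22=88, M3→Joliet 13·8=104, M4→Joliet 12·12=144, M5→Joliet 10·8=80. Service 791; fixed 27; total 818.
Difference: |798 − 818| = 20.

Option 1 is cheaper by 20.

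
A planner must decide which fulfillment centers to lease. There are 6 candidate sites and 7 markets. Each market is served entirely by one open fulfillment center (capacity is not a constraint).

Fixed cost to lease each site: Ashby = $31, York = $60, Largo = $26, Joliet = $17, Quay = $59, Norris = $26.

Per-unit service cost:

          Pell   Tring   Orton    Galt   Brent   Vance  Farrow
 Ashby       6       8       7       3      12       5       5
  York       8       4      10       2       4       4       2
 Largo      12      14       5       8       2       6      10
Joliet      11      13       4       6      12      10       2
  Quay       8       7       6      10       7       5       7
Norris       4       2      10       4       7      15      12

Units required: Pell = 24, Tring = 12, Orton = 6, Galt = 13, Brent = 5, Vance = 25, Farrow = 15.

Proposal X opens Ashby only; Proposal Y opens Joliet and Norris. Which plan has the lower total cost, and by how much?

Proposal Y is cheaper by 58.

Proposal X: {Ashby}: Pell→Ashby 6·24=144, Tring→Ashby 8·12=96, Orton→Ashby 7·6=42, Galt→Ashby 3·13=39, Brent→Ashby 12·5=60, Vance→Ashby 5·25=125, Farrow→Ashby 5·15=75. Service 581; fixed 31; total 612.
Proposal Y: {Joliet, Norris}: Pell→Norris 4·24=96, Tring→Norris 2·12=24, Orton→Joliet 4·6=24, Galt→Norris 4·13=52, Brent→Norris 7·5=35, Vance→Joliet 10·25=250, Farrow→Joliet 2·15=30. Service 511; fixed 43; total 554.
Difference: |612 − 554| = 58.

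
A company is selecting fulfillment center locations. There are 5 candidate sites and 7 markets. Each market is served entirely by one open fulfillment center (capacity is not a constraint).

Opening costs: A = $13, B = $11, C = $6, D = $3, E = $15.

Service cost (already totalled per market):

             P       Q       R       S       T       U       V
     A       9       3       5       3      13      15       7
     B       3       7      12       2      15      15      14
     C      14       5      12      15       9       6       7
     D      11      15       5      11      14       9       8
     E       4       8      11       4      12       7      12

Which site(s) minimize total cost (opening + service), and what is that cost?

For any fixed open set, each market goes to its cheapest open site; total = fixed + service.
{B, C, D}: P→B 3, Q→C 5, R→D 5, S→B 2, T→C 9, U→C 6, V→C 7. Service 37; fixed 20; total 57.
{A, C}: P→A 9, Q→A 3, R→A 5, S→A 3, T→C 9, U→C 6, V→A 7. Service 42; fixed 19; total 61.
{B, C}: P→B 3, Q→C 5, R→B 12, S→B 2, T→C 9, U→C 6, V→C 7. Service 44; fixed 17; total 61.
{A, B, C, D, E}: P→B 3, Q→A 3, R→A 5, S→B 2, T→C 9, U→C 6, V→A 7. Service 35; fixed 48; total 83.
No other subset beats 57.

Open B, C and D; minimum total cost 57.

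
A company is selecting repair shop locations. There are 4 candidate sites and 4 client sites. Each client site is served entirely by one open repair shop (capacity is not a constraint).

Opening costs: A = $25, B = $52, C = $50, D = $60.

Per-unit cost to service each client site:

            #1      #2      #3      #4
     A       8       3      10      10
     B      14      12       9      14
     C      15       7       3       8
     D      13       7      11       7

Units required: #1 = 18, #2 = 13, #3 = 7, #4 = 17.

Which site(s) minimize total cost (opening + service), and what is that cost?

Open A and C; minimum total cost 415.

For any fixed open set, each client site goes to its cheapest open site; total = fixed + service.
{A, C}: #1→A 8·18=144, #2→A 3·13=39, #3→C 3·7=21, #4→C 8·17=136. Service 340; fixed 75; total 415.
{A}: #1→A 8·18=144, #2→A 3·13=39, #3→A 10·7=70, #4→A 10·17=170. Service 423; fixed 25; total 448.
{A, D}: #1→A 8·18=144, #2→A 3·13=39, #3→A 10·7=70, #4→D 7·17=119. Service 372; fixed 85; total 457.
{A, B, C, D}: service 323 + fixed 187 = 510
(All 15 nonempty subsets were checked; A and C is lowest.)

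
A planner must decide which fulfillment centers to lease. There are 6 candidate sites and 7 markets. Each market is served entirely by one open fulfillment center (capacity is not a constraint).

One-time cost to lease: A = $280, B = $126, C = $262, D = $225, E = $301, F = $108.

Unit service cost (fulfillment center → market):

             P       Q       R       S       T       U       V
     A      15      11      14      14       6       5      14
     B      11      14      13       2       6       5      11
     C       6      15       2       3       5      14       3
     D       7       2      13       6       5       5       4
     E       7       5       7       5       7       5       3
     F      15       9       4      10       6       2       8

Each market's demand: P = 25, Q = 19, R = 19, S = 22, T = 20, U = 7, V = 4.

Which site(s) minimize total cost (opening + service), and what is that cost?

For any fixed open set, each market goes to its cheapest open site; total = fixed + service.
{D, F}: P→D 7·25=175, Q→D 2·19=38, R→F 4·19=76, S→D 6·22=132, T→D 5·20=100, U→F 2·7=14, V→D 4·4=16. Service 551; fixed 333; total 884.
{C, F}: P→C 6·25=150, Q→F 9·19=171, R→C 2·19=38, S→C 3·22=66, T→C 5·20=100, U→F 2·7=14, V→C 3·4=12. Service 551; fixed 370; total 921.
{B, D, F}: P→D 7·25=175, Q→D 2·19=38, R→F 4·19=76, S→B 2·22=44, T→D 5·20=100, U→F 2·7=14, V→D 4·4=16. Service 463; fixed 459; total 922.
{A, B, C, D, E, F}: P→C 6·25=150, Q→D 2·19=38, R→C 2·19=38, S→B 2·22=44, T→C 5·20=100, U→F 2·7=14, V→C 3·4=12. Service 396; fixed 1302; total 1698.
No other subset beats 884.

Open D and F; minimum total cost 884.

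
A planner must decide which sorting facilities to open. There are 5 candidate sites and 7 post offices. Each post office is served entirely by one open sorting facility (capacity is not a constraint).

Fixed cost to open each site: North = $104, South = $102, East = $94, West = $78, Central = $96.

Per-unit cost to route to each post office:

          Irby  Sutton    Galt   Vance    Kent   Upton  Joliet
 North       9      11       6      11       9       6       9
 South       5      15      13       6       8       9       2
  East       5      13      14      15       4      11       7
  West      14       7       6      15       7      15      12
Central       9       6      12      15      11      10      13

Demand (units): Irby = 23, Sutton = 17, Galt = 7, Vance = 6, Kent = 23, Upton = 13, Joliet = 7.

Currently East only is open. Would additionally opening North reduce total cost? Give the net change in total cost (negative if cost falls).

Yes — net change −75 (cost falls by 75).

Current service cost with {East}: 808.
Adding North: each post office re-picks its cheapest; new service cost 629, saving 179.
Extra fixed cost: 104. Net change = 104 − 179 = -75.
(Totals: 902 → 827.)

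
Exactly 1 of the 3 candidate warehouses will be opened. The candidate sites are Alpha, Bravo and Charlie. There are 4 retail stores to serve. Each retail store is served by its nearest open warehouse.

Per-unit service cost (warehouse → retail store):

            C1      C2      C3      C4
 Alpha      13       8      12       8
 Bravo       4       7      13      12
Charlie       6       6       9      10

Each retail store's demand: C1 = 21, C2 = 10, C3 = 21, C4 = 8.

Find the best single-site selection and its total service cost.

Choose Charlie only; total service cost 455.

With exactly 1 open, each retail store uses its cheapest among the chosen.
{Charlie}: C1→Charlie 6·21=126, C2→Charlie 6·10=60, C3→Charlie 9·21=189, C4→Charlie 10·8=80. Service cost 455.
{Bravo}: service cost 523
{Alpha}: service cost 669
Among all 3 size-1 choices, {Charlie} is lowest.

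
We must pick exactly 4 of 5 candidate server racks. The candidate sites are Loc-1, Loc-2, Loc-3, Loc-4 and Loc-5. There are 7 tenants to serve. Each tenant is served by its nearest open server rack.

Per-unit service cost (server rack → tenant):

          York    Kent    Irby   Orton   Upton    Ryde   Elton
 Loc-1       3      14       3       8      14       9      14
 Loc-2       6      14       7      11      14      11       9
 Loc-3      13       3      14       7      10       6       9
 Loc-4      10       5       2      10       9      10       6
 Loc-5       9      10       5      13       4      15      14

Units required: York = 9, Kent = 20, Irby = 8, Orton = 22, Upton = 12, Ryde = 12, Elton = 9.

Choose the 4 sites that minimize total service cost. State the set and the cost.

With exactly 4 open, each tenant uses its cheapest among the chosen.
{Loc-1, Loc-3, Loc-4, Loc-5}: York→Loc-1 3·9=27, Kent→Loc-3 3·20=60, Irby→Loc-4 2·8=16, Orton→Loc-3 7·22=154, Upton→Loc-5 4·12=48, Ryde→Loc-3 6·12=72, Elton→Loc-4 6·9=54. Service cost 431.
{Loc-2, Loc-3, Loc-4, Loc-5}: service cost 458
{Loc-1, Loc-2, Loc-3, Loc-5}: service cost 466
Among all 5 size-4 choices, {Loc-1, Loc-3, Loc-4, Loc-5} is lowest.

Choose Loc-1, Loc-3, Loc-4 and Loc-5; total service cost 431.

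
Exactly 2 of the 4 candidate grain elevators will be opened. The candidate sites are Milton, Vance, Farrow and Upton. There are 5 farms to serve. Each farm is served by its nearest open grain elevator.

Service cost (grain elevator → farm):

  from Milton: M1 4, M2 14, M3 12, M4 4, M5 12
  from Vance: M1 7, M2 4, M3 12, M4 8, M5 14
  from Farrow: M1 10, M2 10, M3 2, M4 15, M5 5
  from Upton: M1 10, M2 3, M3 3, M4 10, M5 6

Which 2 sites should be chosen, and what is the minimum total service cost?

Choose Milton and Upton; total service cost 20.

With exactly 2 open, each farm uses its cheapest among the chosen.
{Milton, Upton}: M1→Milton 4, M2→Upton 3, M3→Upton 3, M4→Milton 4, M5→Upton 6. Service cost 20.
{Milton, Farrow}: service cost 25
{Vance, Farrow}: service cost 26
Among all 6 size-2 choices, {Milton, Upton} is lowest.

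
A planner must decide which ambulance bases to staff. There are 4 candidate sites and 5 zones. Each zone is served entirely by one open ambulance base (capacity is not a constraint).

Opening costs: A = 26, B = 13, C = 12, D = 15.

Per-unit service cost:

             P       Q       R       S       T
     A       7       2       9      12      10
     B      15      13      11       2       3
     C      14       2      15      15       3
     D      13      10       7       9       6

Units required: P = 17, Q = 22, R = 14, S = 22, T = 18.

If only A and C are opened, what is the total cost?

Each zone is assigned to its cheapest site among the open ones.
{A, C}: P→A 7·17=119, Q→A 2·22=44, R→A 9·14=126, S→A 12·22=264, T→C 3·18=54. Service 607; fixed 38; total 645.

Total cost: 645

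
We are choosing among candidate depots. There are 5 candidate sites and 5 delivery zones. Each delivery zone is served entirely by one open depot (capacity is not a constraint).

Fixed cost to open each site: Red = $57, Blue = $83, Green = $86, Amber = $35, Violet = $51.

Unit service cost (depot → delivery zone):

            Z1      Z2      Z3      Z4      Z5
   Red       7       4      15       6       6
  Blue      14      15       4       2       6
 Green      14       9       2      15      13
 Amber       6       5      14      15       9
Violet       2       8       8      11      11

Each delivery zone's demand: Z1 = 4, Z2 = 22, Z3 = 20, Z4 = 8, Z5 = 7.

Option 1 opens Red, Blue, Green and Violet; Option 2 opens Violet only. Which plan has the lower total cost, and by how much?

Option 1: {Red, Blue, Green, Violet}: Z1→Violet 2·4=8, Z2→Red 4·22=88, Z3→Green 2·20=40, Z4→Blue 2·8=16, Z5→Red 6·7=42. Service 194; fixed 277; total 471.
Option 2: {Violet}: Z1→Violet 2·4=8, Z2→Violet 8·22=176, Z3→Violet 8·20=160, Z4→Violet 11·8=88, Z5→Violet 11·7=77. Service 509; fixed 51; total 560.
Difference: |471 − 560| = 89.

Option 1 is cheaper by 89.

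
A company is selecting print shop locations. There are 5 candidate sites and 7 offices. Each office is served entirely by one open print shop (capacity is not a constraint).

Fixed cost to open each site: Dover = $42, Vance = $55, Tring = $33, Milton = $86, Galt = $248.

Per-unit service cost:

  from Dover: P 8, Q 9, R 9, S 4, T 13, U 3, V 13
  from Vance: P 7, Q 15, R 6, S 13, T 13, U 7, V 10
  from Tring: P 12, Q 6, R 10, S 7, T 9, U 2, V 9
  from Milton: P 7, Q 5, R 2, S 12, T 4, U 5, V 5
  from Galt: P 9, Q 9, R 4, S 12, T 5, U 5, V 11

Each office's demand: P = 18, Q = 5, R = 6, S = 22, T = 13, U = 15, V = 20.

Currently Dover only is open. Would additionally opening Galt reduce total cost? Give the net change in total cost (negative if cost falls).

No — net change +74 (cost rises by 74).

Current service cost with {Dover}: 805.
Adding Galt: each office re-picks its cheapest; new service cost 631, saving 174.
Extra fixed cost: 248. Net change = 248 − 174 = 74.
(Totals: 847 → 921.)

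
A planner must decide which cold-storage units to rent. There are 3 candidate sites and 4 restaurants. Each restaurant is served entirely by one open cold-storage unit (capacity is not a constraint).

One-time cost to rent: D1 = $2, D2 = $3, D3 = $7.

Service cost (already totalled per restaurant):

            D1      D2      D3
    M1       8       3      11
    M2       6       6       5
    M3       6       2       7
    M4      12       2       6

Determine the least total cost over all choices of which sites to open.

For any fixed open set, each restaurant goes to its cheapest open site; total = fixed + service.
{D2}: M1→D2 3, M2→D2 6, M3→D2 2, M4→D2 2. Service 13; fixed 3; total 16.
{D1, D2}: service 13 + fixed 5 = 18
{D2, D3}: service 12 + fixed 10 = 22
{D1, D2, D3}: service 12 + fixed 12 = 24
(All 7 nonempty subsets were checked; D2 only is lowest.)

Minimum total cost: 16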